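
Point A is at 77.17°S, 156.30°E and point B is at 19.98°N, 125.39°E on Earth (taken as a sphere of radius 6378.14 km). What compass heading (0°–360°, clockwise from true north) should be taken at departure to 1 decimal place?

330.8°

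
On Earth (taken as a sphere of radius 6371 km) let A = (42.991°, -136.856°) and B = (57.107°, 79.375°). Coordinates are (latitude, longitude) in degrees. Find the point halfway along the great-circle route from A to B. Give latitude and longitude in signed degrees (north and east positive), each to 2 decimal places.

74.05°, 175.57°

The central angle between A and B is δ = 1.3159 rad.
With f = 0.5, the slerp weights are sin((1−f)δ)/sin δ = 0.6319 and sin(fδ)/sin δ = 0.6319.
Weighted sum of the unit vectors: (0.6319)·(-0.5337,-0.5002,0.6819) + (0.6319)·(0.1001,0.5338,0.8397) = (-0.2740, 0.0212, 0.9615).
Converting back: φ = atan2(z, √(x²+y²)) = 74.05°, λ = atan2(y, x) = 175.57°.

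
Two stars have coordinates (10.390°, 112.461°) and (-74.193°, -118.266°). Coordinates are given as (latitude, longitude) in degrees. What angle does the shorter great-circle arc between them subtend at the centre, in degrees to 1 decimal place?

110.1°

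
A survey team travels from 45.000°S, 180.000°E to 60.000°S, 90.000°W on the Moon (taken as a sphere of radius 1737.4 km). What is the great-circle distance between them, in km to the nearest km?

With latitudes φ₁ = -45.000°, φ₂ = -60.000° and longitude difference Δλ = 90.000°:
cos c = sin φ₁ sin φ₂ + cos φ₁ cos φ₂ cos Δλ = (-0.7071)(-0.8660) + (0.7071)(0.5000)(0.0000) = 0.61237,
so c = arccos(0.61237) = 0.91174 rad.
Distance = R·c = 1737.4 × 0.9117 ≈ 1584 km.

1584 km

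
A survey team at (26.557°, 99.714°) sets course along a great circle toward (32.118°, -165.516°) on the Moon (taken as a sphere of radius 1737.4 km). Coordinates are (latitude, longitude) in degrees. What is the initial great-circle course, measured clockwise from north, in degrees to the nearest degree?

59°

Δλ = 94.770° = 1.6540 rad.
y = sin Δλ · cos φ₂ = (0.9965)(0.8470) = 0.8440
x = cos φ₁ sin φ₂ − sin φ₁ cos φ₂ cos Δλ = (0.8945)(0.5317) − (0.4471)(0.8470)(-0.0832) = 0.5071
θ = atan2(y, x) = 59.00°, so the bearing is 59°.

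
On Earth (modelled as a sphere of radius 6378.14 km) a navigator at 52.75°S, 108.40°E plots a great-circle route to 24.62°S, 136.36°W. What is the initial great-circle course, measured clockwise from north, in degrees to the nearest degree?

124°

Δλ = 115.240° = 2.0113 rad.
y = sin Δλ · cos φ₂ = (0.9045)(0.9091) = 0.8223
x = cos φ₁ sin φ₂ − sin φ₁ cos φ₂ cos Δλ = (0.6053)(-0.4166) − (-0.7960)(0.9091)(-0.4264) = -0.5607
θ = atan2(y, x) = 124.29°, so the bearing is 124°.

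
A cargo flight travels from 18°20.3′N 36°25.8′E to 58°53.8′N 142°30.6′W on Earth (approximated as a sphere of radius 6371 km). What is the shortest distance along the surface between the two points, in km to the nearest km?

With latitudes φ₁ = 18.338°, φ₂ = 58.897° and longitude difference Δλ = -178.940°:
Haversine: a = sin²(Δφ/2) + cos φ₁ cos φ₂ sin²(Δλ/2) = 0.1201 + (0.9492)(0.5166)(0.9999) = 0.61043.
Central angle c = 2·arcsin(√a) = 1.79350 rad.
Distance = R·c = 6371 × 1.7935 ≈ 11426 km.

11426 km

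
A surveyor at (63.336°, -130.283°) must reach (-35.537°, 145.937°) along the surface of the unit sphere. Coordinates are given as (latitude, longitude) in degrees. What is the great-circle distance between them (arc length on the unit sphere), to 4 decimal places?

2.0713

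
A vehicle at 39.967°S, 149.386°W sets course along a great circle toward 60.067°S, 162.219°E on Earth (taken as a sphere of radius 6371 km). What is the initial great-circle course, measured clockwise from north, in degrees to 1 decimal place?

219.6°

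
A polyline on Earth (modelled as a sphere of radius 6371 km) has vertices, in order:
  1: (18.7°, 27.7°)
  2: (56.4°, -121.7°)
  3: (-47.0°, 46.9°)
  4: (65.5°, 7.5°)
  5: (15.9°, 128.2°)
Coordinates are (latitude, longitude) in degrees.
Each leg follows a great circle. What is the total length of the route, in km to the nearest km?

52575 km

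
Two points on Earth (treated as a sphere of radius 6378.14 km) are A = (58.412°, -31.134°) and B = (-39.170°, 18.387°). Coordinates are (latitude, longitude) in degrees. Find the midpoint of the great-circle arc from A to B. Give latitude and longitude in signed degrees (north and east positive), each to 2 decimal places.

The central angle between A and B is δ = 1.8488 rad.
With f = 0.5, the slerp weights are sin((1−f)δ)/sin δ = 0.8301 and sin(fδ)/sin δ = 0.8301.
Weighted sum of the unit vectors: (0.8301)·(0.4484,-0.2708,0.8518) + (0.8301)·(0.7357,0.2445,-0.6316) = (0.9829, -0.0218, 0.1828).
Converting back: φ = atan2(z, √(x²+y²)) = 10.53°, λ = atan2(y, x) = -1.27°.

10.53°, -1.27°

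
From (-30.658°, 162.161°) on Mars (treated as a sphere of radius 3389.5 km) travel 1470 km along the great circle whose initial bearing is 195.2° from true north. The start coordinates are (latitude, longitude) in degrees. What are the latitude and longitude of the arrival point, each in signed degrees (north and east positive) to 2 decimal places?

-54.25°, 151.29°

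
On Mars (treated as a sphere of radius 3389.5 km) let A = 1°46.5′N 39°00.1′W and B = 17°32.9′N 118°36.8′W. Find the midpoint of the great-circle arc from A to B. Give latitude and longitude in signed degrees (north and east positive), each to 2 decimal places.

12.49°, -77.68°

Central angle δ = 1.3886 rad. Interpolating on the sphere with fraction f = 0.5:
P = [sin((1−f)δ)·A + sin(fδ)·B] / sin δ = 0.6506·A + 0.6506·B in Cartesian coordinates,
giving P = (0.2083, -0.9538, 0.2163), i.e. latitude 12.49°, longitude -77.68°.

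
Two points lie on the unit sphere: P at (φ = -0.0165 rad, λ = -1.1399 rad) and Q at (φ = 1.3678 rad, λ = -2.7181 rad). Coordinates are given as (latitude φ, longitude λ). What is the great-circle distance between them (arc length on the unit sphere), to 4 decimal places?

With latitudes φ₁ = -0.945°, φ₂ = 78.369° and longitude difference Δλ = -90.424°:
cos c = sin φ₁ sin φ₂ + cos φ₁ cos φ₂ cos Δλ = (-0.0165)(0.9795) + (0.9999)(0.2016)(-0.0074) = -0.01765,
so c = arccos(-0.01765) = 1.58845 rad.
On the unit sphere the arc length equals the central angle: 1.5885.

1.5885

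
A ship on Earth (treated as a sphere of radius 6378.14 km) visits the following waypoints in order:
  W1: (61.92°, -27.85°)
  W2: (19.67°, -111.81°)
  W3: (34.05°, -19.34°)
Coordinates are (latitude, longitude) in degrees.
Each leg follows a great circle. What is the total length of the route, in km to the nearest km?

Leg W1→W2: central angle 1.2200 rad, distance 7781.5 km.
Leg W2→W3: central angle 1.4153 rad, distance 9027.1 km.
Total: 7781.5 + 9027.1 ≈ 16809 km.

16809 km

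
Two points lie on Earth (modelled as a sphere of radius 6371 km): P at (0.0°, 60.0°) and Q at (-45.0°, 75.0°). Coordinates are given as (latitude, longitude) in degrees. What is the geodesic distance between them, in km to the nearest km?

5217 km

With latitudes φ₁ = 0.000°, φ₂ = -45.000° and longitude difference Δλ = 15.000°:
cos c = sin φ₁ sin φ₂ + cos φ₁ cos φ₂ cos Δλ = (0.0000)(-0.7071) + (1.0000)(0.7071)(0.9659) = 0.68301,
so c = arccos(0.68301) = 0.81892 rad.
Distance = R·c = 6371 × 0.8189 ≈ 5217 km.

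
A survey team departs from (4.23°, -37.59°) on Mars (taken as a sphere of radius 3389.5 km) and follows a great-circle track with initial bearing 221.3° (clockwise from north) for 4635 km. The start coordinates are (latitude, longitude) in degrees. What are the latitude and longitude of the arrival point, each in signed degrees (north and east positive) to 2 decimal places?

-45.96°, -106.01°

Angular distance δ = d/R = 4635/3389.5 = 1.36746 rad; initial bearing θ = 3.8624 rad.
sin φ₂ = sin φ₁ cos δ + cos φ₁ sin δ cos θ = (0.0738)(0.2019) + (0.9973)(0.9794)(-0.7513) = -0.7189, so φ₂ = -45.96°.
Δλ = atan2(sin θ sin δ cos φ₁, cos δ − sin φ₁ sin φ₂) = atan2(-0.6446, 0.2550) = -68.421°.
λ₂ = -37.590° − 68.421° = -106.01°.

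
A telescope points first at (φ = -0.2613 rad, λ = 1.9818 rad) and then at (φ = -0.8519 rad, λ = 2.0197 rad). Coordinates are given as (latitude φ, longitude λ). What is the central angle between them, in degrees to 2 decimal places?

Let φ₁ = -0.2613 rad, φ₂ = -0.8519 rad, and Δλ = 0.0379 rad.
cos c = sin φ₁ sin φ₂ + cos φ₁ cos φ₂ cos Δλ = (-0.2583)(-0.7525) + (0.9661)(0.6586)(0.9993) = 0.83015,
so c = arccos(0.83015) = 0.59142 rad.
So the angular separation is 33.89°.

33.89°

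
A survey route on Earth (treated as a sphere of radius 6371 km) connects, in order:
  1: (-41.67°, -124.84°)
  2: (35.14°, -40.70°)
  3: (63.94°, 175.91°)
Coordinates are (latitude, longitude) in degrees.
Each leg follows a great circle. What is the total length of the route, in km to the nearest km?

20622 km

Leg 1→2: central angle 1.8968 rad, distance 12084.8 km.
Leg 2→3: central angle 1.3401 rad, distance 8537.6 km.
Total: 12084.8 + 8537.6 ≈ 20622 km.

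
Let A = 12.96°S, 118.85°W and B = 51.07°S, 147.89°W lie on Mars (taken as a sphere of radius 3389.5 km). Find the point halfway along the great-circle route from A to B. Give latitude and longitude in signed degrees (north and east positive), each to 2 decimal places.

The central angle between A and B is δ = 0.7815 rad.
With f = 0.5, the slerp weights are sin((1−f)δ)/sin δ = 0.5408 and sin(fδ)/sin δ = 0.5408.
Weighted sum of the unit vectors: (0.5408)·(-0.4702,-0.8536,-0.2243) + (0.5408)·(-0.5322,-0.3340,-0.7779) = (-0.5421, -0.6422, -0.5419).
Converting back: φ = atan2(z, √(x²+y²)) = -32.82°, λ = atan2(y, x) = -130.17°.

-32.82°, -130.17°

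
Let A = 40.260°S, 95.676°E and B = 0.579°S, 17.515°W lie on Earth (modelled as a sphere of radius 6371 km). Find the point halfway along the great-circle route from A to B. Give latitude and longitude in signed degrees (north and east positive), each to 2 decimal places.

-33.53°, 27.57°

Central angle δ = 1.8692 rad. Interpolating on the sphere with fraction f = 0.5:
P = [sin((1−f)δ)·A + sin(fδ)·B] / sin δ = 0.8415·A + 0.8415·B in Cartesian coordinates,
giving P = (0.7390, 0.3858, -0.5524), i.e. latitude -33.53°, longitude 27.57°.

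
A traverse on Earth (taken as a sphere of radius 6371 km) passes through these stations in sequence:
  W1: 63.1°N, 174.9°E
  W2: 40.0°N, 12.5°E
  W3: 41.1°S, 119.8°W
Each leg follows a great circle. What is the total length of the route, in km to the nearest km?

Leg W1→W2: central angle 1.3255 rad, distance 8444.6 km.
Leg W2→W3: central angle 2.5168 rad, distance 16034.2 km.
Total: 8444.6 + 16034.2 ≈ 24479 km.

24479 km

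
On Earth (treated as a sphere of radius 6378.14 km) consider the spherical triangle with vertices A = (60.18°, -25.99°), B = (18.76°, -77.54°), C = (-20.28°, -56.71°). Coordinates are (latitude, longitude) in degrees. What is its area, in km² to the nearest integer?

16070489 km²

Side lengths (central angles): a = 0.7689, b = 1.4703, c = 0.9621 rad; semiperimeter s = 1.6007.
By l'Huilier's theorem, tan(E/4) = √[tan(s/2) tan((s−a)/2) tan((s−b)/2) tan((s−c)/2)], giving spherical excess E = 0.3950 rad.
Area = E·R² = 0.3950 × (6378.14)² ≈ 16070489 km².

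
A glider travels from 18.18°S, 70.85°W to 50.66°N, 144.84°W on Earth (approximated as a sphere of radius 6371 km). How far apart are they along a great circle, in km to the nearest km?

With latitudes φ₁ = -18.180°, φ₂ = 50.660° and longitude difference Δλ = -73.990°:
cos c = sin φ₁ sin φ₂ + cos φ₁ cos φ₂ cos Δλ = (-0.3120)(0.7734) + (0.9501)(0.6339)(0.2758) = -0.07519,
so c = arccos(-0.07519) = 1.64606 rad.
Distance = R·c = 6371 × 1.6461 ≈ 10487 km.

10487 km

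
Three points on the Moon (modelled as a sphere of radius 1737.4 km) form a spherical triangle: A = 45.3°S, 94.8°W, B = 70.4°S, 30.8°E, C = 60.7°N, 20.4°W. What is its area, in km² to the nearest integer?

Side lengths (central angles): a = 2.3727, b = 2.1262, c = 1.0095 rad; semiperimeter s = 2.7542.
By l'Huilier's theorem, tan(E/4) = √[tan(s/2) tan((s−a)/2) tan((s−b)/2) tan((s−c)/2)], giving spherical excess E = 2.2115 rad.
Area = E·R² = 2.2115 × (1737.4)² ≈ 6675567 km².

6675567 km²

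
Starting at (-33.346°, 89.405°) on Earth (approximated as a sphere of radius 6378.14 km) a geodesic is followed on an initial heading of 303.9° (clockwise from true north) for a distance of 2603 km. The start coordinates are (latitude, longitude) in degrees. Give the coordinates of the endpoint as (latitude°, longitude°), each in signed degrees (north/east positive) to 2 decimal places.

-18.64°, 69.06°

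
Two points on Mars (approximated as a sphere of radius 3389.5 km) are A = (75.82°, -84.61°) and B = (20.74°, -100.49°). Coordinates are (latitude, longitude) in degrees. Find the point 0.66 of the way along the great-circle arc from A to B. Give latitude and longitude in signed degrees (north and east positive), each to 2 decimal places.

39.60°, -98.53°

Central angle δ = 0.9720 rad. Interpolating on the sphere with fraction f = 0.66:
P = [sin((1−f)δ)·A + sin(fδ)·B] / sin δ = 0.3928·A + 0.7245·B in Cartesian coordinates,
giving P = (-0.1143, -0.7620, 0.6374), i.e. latitude 39.60°, longitude -98.53°.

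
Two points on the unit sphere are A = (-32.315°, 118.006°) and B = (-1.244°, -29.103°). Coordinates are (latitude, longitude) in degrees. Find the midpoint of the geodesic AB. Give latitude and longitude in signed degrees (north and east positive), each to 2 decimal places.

-45.70°, 28.60°

Central angle δ = 2.3432 rad. Interpolating on the sphere with fraction f = 0.5:
P = [sin((1−f)δ)·A + sin(fδ)·B] / sin δ = 1.2865·A + 1.2865·B in Cartesian coordinates,
giving P = (0.6133, 0.3343, -0.7156), i.e. latitude -45.70°, longitude 28.60°.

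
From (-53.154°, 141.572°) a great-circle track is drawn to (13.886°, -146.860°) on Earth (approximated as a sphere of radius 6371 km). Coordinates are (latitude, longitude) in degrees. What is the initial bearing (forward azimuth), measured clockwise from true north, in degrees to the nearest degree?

67°

Δλ = 71.568° = 1.2491 rad.
y = sin Δλ · cos φ₂ = (0.9487)(0.9708) = 0.9210
x = cos φ₁ sin φ₂ − sin φ₁ cos φ₂ cos Δλ = (0.5997)(0.2400) − (-0.8003)(0.9708)(0.3162) = 0.3895
θ = atan2(y, x) = 67.07°, so the bearing is 67°.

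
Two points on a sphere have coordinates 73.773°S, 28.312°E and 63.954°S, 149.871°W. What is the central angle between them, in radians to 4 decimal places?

0.7377 rad

With latitudes φ₁ = -73.773°, φ₂ = -63.954° and longitude difference Δλ = -178.183°:
Haversine: a = sin²(Δφ/2) + cos φ₁ cos φ₂ sin²(Δλ/2) = 0.0073 + (0.2794)(0.4391)(0.9997) = 0.13000.
Central angle c = 2·arcsin(√a) = 0.73771 rad.
So the angular separation is 0.7377 rad.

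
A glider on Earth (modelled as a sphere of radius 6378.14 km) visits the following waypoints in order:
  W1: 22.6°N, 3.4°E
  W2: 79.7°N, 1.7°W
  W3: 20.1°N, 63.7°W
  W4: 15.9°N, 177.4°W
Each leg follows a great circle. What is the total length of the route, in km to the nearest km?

Leg W1→W2: central angle 0.9974 rad, distance 6361.3 km.
Leg W2→W3: central angle 1.1407 rad, distance 7275.6 km.
Leg W3→W4: central angle 1.8430 rad, distance 11755.1 km.
Total: 6361.3 + 7275.6 + 11755.1 ≈ 25392 km.

25392 km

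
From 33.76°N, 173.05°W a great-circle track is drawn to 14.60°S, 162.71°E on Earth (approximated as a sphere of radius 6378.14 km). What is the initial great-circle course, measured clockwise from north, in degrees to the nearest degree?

With φ₁ = 0.5892, φ₂ = -0.2548, Δλ = -0.4231 rad, the forward-azimuth formula gives
θ = atan2( sin Δλ cos φ₂ , cos φ₁ sin φ₂ − sin φ₁ cos φ₂ cos Δλ ) = atan2(-0.3973, -0.6999) = -150.42°.
Adding 360° brings this into [0°, 360°): 210°.

210°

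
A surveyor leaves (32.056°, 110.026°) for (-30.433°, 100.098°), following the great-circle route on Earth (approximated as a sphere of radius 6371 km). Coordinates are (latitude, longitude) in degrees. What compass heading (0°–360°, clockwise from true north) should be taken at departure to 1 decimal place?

189.6°

Δλ = -9.928° = -0.1733 rad.
y = sin Δλ · cos φ₂ = (-0.1724)(0.8622) = -0.1487
x = cos φ₁ sin φ₂ − sin φ₁ cos φ₂ cos Δλ = (0.8475)(-0.5065) − (0.5307)(0.8622)(0.9850) = -0.8801
θ = atan2(y, x) = -170.41°; adding 360° gives 189.6°.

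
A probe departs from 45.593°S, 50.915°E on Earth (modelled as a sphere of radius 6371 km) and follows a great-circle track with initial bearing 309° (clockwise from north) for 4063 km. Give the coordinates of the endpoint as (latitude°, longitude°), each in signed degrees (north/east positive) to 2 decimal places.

-18.17°, 21.77°

Angular distance δ = d/R = 4063/6371 = 0.63773 rad; initial bearing θ = 5.3931 rad.
sin φ₂ = sin φ₁ cos δ + cos φ₁ sin δ cos θ = (-0.7144)(0.8034) + (0.6998)(0.5954)(0.6293) = -0.3118, so φ₂ = -18.17°.
Δλ = atan2(sin θ sin δ cos φ₁, cos δ − sin φ₁ sin φ₂) = atan2(-0.3238, 0.5807) = -29.142°.
λ₂ = 50.915° − 29.142° = 21.77°.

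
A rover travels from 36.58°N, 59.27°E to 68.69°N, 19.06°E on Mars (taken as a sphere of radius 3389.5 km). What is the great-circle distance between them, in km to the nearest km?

2302 km

In radians: φ₁ = 0.6384, φ₂ = 1.1989, Δλ = -40.210° = -0.7018 rad.
Haversine: a = sin²(Δφ/2) + cos φ₁ cos φ₂ sin²(Δλ/2) = 0.0765 + (0.8030)(0.3634)(0.1182) = 0.11097.
Central angle c = 2·arcsin(√a) = 0.67922 rad.
Distance = R·c = 3389.5 × 0.6792 ≈ 2302 km.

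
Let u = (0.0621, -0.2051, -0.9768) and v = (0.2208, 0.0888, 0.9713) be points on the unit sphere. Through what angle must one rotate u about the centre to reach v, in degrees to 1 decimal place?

162.4°

u·v = -0.9533; |u| = 1.0000, |v| = 1.0000.
cos θ = (u·v)/(|u||v|) = -0.9532, so θ = 162.4°.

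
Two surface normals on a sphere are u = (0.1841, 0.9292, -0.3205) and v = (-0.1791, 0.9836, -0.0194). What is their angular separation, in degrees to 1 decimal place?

27.5°

u·v = 0.8872; |u| = 1.0000, |v| = 1.0000.
cos θ = (u·v)/(|u||v|) = 0.8872, so θ = 27.5°.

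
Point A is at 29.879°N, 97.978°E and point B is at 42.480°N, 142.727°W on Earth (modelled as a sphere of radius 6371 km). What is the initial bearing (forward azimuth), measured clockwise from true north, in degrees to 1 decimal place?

With φ₁ = 0.5215, φ₂ = 0.7414, Δλ = 2.0821 rad, the forward-azimuth formula gives
θ = atan2( sin Δλ cos φ₂ , cos φ₁ sin φ₂ − sin φ₁ cos φ₂ cos Δλ ) = atan2(0.6432, 0.7653) = 40.04°.
So the initial bearing is 40.0°.

40.0°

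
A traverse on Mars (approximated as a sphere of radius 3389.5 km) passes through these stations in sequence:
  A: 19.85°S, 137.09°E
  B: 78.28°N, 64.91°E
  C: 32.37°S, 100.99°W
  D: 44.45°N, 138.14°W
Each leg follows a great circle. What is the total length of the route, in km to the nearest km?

Leg A→B: central angle 1.8484 rad, distance 6265.0 km.
Leg B→C: central angle 2.3331 rad, distance 7908.2 km.
Leg C→D: central angle 1.4649 rad, distance 4965.4 km.
Total: 6265.0 + 7908.2 + 4965.4 ≈ 19139 km.

19139 km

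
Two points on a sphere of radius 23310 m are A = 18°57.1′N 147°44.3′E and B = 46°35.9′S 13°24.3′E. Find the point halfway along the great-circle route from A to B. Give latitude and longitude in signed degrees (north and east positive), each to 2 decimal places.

-30.69°, 101.19°

Central angle δ = 2.3324 rad. Interpolating on the sphere with fraction f = 0.5:
P = [sin((1−f)δ)·A + sin(fδ)·B] / sin δ = 1.2702·A + 1.2702·B in Cartesian coordinates,
giving P = (-0.1669, 0.8436, -0.5104), i.e. latitude -30.69°, longitude 101.19°.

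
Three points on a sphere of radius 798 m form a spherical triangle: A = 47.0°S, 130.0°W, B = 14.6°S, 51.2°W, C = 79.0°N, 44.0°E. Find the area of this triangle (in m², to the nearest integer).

Side lengths (central angles): a = 1.8381, b = 2.5817, c = 1.2529 rad; semiperimeter s = 2.8364.
By l'Huilier's theorem, tan(E/4) = √[tan(s/2) tan((s−a)/2) tan((s−b)/2) tan((s−c)/2)], giving spherical excess E = 2.3831 rad.
Area = E·R² = 2.3831 × (798)² ≈ 1517592 m².

1517592 m²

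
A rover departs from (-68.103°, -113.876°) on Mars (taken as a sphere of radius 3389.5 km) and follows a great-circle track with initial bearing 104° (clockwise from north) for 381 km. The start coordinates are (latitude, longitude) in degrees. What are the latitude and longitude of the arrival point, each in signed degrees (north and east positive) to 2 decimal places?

-68.77°, -96.39°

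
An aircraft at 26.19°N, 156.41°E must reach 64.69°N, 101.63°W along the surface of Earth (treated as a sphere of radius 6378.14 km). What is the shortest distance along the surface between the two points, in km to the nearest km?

With latitudes φ₁ = 26.190°, φ₂ = 64.690° and longitude difference Δλ = 101.960°:
cos c = sin φ₁ sin φ₂ + cos φ₁ cos φ₂ cos Δλ = (0.4413)(0.9040) + (0.8973)(0.4275)(-0.2072) = 0.31949,
so c = arccos(0.31949) = 1.24561 rad.
Distance = R·c = 6378.14 × 1.2456 ≈ 7945 km.

7945 km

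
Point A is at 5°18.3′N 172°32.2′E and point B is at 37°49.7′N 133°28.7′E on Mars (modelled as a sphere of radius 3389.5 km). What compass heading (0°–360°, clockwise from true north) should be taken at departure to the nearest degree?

With φ₁ = 0.0926, φ₂ = 0.6602, Δλ = -0.6817 rad, the forward-azimuth formula gives
θ = atan2( sin Δλ cos φ₂ , cos φ₁ sin φ₂ − sin φ₁ cos φ₂ cos Δλ ) = atan2(-0.4977, 0.5540) = -41.94°.
Adding 360° brings this into [0°, 360°): 318°.

318°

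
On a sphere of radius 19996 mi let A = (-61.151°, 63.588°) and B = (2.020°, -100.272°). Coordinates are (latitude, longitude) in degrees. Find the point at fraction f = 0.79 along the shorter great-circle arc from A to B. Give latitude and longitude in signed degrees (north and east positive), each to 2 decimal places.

-22.78°, -96.20°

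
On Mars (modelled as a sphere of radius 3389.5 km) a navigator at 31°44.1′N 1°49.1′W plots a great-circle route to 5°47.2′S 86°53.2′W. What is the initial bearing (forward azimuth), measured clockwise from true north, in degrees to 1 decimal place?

262.5°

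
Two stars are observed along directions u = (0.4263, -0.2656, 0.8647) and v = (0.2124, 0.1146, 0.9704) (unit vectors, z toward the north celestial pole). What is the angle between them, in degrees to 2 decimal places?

u·v = 0.8992; |u| = 1.0000, |v| = 1.0000.
cos θ = (u·v)/(|u||v|) = 0.8993, so θ = 25.94°.

25.94°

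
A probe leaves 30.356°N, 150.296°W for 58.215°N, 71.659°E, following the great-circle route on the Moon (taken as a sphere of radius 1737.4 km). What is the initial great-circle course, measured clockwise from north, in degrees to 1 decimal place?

339.3°

Δλ = -138.045° = -2.4093 rad.
y = sin Δλ · cos φ₂ = (-0.6685)(0.5267) = -0.3521
x = cos φ₁ sin φ₂ − sin φ₁ cos φ₂ cos Δλ = (0.8629)(0.8500) − (0.5054)(0.5267)(-0.7437) = 0.9315
θ = atan2(y, x) = -20.71°; adding 360° gives 339.3°.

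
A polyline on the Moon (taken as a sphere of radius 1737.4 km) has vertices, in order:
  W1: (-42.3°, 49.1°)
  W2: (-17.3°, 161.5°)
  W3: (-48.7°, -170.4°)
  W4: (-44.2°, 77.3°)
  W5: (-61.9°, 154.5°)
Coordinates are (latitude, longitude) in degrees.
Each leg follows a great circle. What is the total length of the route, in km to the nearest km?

Leg W1→W2: central angle 1.6398 rad, distance 2849.0 km.
Leg W2→W3: central angle 0.6773 rad, distance 1176.7 km.
Leg W3→W4: central angle 1.2194 rad, distance 2118.6 km.
Leg W4→W5: central angle 0.8096 rad, distance 1406.6 km.
Total: 2849.0 + 1176.7 + 2118.6 + 1406.6 ≈ 7551 km.

7551 km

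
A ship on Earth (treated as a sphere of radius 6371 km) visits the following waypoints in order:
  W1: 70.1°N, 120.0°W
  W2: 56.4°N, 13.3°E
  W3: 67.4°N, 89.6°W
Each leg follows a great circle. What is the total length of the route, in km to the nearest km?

Leg W1→W2: central angle 0.8579 rad, distance 5465.9 km.
Leg W2→W3: central angle 0.7649 rad, distance 4872.9 km.
Total: 5465.9 + 4872.9 ≈ 10339 km.

10339 km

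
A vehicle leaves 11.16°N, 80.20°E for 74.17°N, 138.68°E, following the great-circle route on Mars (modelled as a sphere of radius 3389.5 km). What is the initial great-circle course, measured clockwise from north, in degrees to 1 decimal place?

With φ₁ = 0.1948, φ₂ = 1.2945, Δλ = 1.0207 rad, the forward-azimuth formula gives
θ = atan2( sin Δλ cos φ₂ , cos φ₁ sin φ₂ − sin φ₁ cos φ₂ cos Δλ ) = atan2(0.2325, 0.9163) = 14.24°.
So the initial bearing is 14.2°.

14.2°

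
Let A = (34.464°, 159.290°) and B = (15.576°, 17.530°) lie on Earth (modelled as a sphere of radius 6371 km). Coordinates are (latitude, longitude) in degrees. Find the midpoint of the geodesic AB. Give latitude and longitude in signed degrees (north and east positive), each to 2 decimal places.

The central angle between A and B is δ = 2.0622 rad.
With f = 0.5, the slerp weights are sin((1−f)δ)/sin δ = 0.9730 and sin(fδ)/sin δ = 0.9730.
Weighted sum of the unit vectors: (0.9730)·(-0.7712,0.2916,0.5659) + (0.9730)·(0.9185,0.2901,0.2685) = (0.1434, 0.5660, 0.8119).
Converting back: φ = atan2(z, √(x²+y²)) = 54.28°, λ = atan2(y, x) = 75.79°.

54.28°, 75.79°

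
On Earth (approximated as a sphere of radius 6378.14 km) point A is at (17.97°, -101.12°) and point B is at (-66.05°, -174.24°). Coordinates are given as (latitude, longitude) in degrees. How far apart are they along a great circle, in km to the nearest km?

11107 km

In radians: φ₁ = 0.3136, φ₂ = -1.1528, Δλ = -73.120° = -1.2762 rad.
cos c = sin φ₁ sin φ₂ + cos φ₁ cos φ₂ cos Δλ = (0.3085)(-0.9139) + (0.9512)(0.4059)(0.2904) = -0.16983,
so c = arccos(-0.16983) = 1.74146 rad.
Distance = R·c = 6378.14 × 1.7415 ≈ 11107 km.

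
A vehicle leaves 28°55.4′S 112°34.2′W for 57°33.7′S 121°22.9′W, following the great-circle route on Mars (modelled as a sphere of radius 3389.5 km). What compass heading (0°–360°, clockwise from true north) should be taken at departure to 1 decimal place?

With φ₁ = -0.5048, φ₂ = -1.0046, Δλ = -0.1538 rad, the forward-azimuth formula gives
θ = atan2( sin Δλ cos φ₂ , cos φ₁ sin φ₂ − sin φ₁ cos φ₂ cos Δλ ) = atan2(-0.0822, -0.4823) = -170.33°.
Adding 360° brings this into [0°, 360°): 189.7°.

189.7°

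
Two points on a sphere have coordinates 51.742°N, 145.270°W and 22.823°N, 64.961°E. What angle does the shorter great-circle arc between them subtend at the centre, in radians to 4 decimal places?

With latitudes φ₁ = 51.742°, φ₂ = 22.823° and longitude difference Δλ = -149.769°:
cos c = sin φ₁ sin φ₂ + cos φ₁ cos φ₂ cos Δλ = (0.7852)(0.3879) + (0.6192)(0.9217)(-0.8640) = -0.18853,
so c = arccos(-0.18853) = 1.76046 rad.
So the angular separation is 1.7605 rad.

1.7605 rad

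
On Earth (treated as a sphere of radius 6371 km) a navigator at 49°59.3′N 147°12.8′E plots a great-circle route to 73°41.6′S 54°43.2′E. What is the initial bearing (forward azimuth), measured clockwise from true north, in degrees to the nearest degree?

205°

Δλ = -92.493° = -1.6143 rad.
y = sin Δλ · cos φ₂ = (-0.9991)(0.2808) = -0.2805
x = cos φ₁ sin φ₂ − sin φ₁ cos φ₂ cos Δλ = (0.6429)(-0.9598) − (0.7659)(0.2808)(-0.0435) = -0.6077
θ = atan2(y, x) = -155.22°; adding 360° gives 205°.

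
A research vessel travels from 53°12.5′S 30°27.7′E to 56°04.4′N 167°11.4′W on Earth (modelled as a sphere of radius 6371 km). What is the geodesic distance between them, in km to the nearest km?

Let φ₁ = -0.9287 rad, φ₂ = 0.9787 rad, and Δλ = 2.8335 rad.
cos c = sin φ₁ sin φ₂ + cos φ₁ cos φ₂ cos Δλ = (-0.8008)(0.8298) + (0.5989)(0.5581)(-0.9529) = -0.98301,
so c = arccos(-0.98301) = 2.95700 rad.
Distance = R·c = 6371 × 2.9570 ≈ 18839 km.

18839 km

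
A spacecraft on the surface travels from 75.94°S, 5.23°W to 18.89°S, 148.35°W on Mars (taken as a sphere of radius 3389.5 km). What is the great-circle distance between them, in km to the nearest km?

With latitudes φ₁ = -75.940°, φ₂ = -18.890° and longitude difference Δλ = -143.120°:
cos c = sin φ₁ sin φ₂ + cos φ₁ cos φ₂ cos Δλ = (-0.9700)(-0.3238) + (0.2429)(0.9461)(-0.7999) = 0.13019,
so c = arccos(0.13019) = 1.44023 rad.
Distance = R·c = 3389.5 × 1.4402 ≈ 4882 km.

4882 km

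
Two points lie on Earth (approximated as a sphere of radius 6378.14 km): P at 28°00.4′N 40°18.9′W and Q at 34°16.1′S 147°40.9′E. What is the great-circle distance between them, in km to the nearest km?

In radians: φ₁ = 0.4888, φ₂ = -0.5981, Δλ = -172.003° = -3.0020 rad.
Haversine: a = sin²(Δφ/2) + cos φ₁ cos φ₂ sin²(Δλ/2) = 0.2674 + (0.8829)(0.8264)(0.9951) = 0.99347.
Central angle c = 2·arcsin(√a) = 2.97980 rad.
Distance = R·c = 6378.14 × 2.9798 ≈ 19006 km.

19006 km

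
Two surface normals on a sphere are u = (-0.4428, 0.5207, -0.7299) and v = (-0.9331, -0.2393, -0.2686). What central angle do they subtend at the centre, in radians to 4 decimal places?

1.0649 rad

u·v = 0.4846; |u| = 1.0000, |v| = 1.0000.
cos θ = (u·v)/(|u||v|) = 0.4846, so θ = 1.0649 rad.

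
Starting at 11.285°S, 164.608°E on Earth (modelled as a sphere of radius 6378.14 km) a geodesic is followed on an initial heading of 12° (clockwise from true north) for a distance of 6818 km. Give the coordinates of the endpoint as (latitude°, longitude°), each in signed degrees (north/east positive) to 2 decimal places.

Angular distance δ = d/R = 6818/6378.14 = 1.06896 rad; initial bearing θ = 0.2094 rad.
sin φ₂ = sin φ₁ cos δ + cos φ₁ sin δ cos θ = (-0.1957)(0.4810) + (0.9807)(0.8767)(0.9781) = 0.7468, so φ₂ = 48.32°.
Δλ = atan2(sin θ sin δ cos φ₁, cos δ − sin φ₁ sin φ₂) = atan2(0.1788, 0.6272) = 15.908°.
λ₂ = 164.608° + 15.908° = 180.52° → -179.48° after wrapping to (−180°, 180°].

48.32°, -179.48°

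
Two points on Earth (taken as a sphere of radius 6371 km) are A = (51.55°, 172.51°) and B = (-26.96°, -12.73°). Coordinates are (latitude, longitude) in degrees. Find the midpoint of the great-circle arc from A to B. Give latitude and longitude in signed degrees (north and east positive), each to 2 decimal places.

49.87°, -24.52°

Central angle δ = 2.7069 rad. Interpolating on the sphere with fraction f = 0.5:
P = [sin((1−f)δ)·A + sin(fδ)·B] / sin δ = 2.3186·A + 2.3186·B in Cartesian coordinates,
giving P = (0.5863, -0.2675, 0.7646), i.e. latitude 49.87°, longitude -24.52°.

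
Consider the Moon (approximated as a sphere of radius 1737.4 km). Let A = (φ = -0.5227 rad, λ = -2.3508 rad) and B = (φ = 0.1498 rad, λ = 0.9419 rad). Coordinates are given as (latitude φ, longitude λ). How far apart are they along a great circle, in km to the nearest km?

With latitudes φ₁ = -29.949°, φ₂ = 8.583° and longitude difference Δλ = -171.342°:
cos c = sin φ₁ sin φ₂ + cos φ₁ cos φ₂ cos Δλ = (-0.4992)(0.1492) + (0.8665)(0.9888)(-0.9886) = -0.92151,
so c = arccos(-0.92151) = 2.74275 rad.
Distance = R·c = 1737.4 × 2.7428 ≈ 4765 km.

4765 km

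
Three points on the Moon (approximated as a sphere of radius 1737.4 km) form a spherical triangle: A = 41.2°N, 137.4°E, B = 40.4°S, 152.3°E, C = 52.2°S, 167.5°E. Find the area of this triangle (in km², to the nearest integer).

349609 km²

Side lengths (central angles): a = 0.2746, b = 1.6926, c = 1.4436 rad; semiperimeter s = 1.7054.
By l'Huilier's theorem, tan(E/4) = √[tan(s/2) tan((s−a)/2) tan((s−b)/2) tan((s−c)/2)], giving spherical excess E = 0.1158 rad.
Area = E·R² = 0.1158 × (1737.4)² ≈ 349609 km².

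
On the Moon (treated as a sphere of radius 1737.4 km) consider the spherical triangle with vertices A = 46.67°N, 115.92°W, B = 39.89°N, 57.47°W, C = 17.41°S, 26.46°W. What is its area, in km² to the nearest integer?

853332 km²

Side lengths (central angles): a = 1.1201, b = 1.7839, c = 0.7348 rad; semiperimeter s = 1.8194.
By l'Huilier's theorem, tan(E/4) = √[tan(s/2) tan((s−a)/2) tan((s−b)/2) tan((s−c)/2)], giving spherical excess E = 0.2827 rad.
Area = E·R² = 0.2827 × (1737.4)² ≈ 853332 km².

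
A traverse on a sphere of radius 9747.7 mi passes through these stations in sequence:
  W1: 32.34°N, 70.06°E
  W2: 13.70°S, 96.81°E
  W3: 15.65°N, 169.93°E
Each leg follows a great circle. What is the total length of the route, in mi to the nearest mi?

Leg W1→W2: central angle 0.9194 rad, distance 8961.9 mi.
Leg W2→W3: central angle 1.3615 rad, distance 13271.6 mi.
Total: 8961.9 + 13271.6 ≈ 22234 mi.

22234 mi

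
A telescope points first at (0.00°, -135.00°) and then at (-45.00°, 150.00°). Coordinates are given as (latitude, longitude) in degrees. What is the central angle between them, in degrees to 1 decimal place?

79.5°

In radians: φ₁ = 0.0000, φ₂ = -0.7854, Δλ = -75.000° = -1.3090 rad.
Haversine: a = sin²(Δφ/2) + cos φ₁ cos φ₂ sin²(Δλ/2) = 0.1464 + (1.0000)(0.7071)(0.3706) = 0.40849.
Central angle c = 2·arcsin(√a) = 1.38675 rad.
So the angular separation is 79.5°.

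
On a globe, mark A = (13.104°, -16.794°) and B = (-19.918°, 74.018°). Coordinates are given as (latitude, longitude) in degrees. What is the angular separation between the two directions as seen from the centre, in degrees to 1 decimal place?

In radians: φ₁ = 0.2287, φ₂ = -0.3476, Δλ = 90.812° = 1.5850 rad.
cos c = sin φ₁ sin φ₂ + cos φ₁ cos φ₂ cos Δλ = (0.2267)(-0.3407) + (0.9740)(0.9402)(-0.0142) = -0.09021,
so c = arccos(-0.09021) = 1.66113 rad.
So the angular separation is 95.2°.

95.2°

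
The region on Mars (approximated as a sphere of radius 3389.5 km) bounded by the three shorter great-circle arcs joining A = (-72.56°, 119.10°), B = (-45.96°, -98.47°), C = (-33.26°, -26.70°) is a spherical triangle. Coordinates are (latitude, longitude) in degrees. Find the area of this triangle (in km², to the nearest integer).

Side lengths (central angles): a = 0.9569, b = 1.2493, c = 1.0232 rad; semiperimeter s = 1.6147.
By l'Huilier's theorem, tan(E/4) = √[tan(s/2) tan((s−a)/2) tan((s−b)/2) tan((s−c)/2)], giving spherical excess E = 0.5630 rad.
Area = E·R² = 0.5630 × (3389.5)² ≈ 6467747 km².

6467747 km²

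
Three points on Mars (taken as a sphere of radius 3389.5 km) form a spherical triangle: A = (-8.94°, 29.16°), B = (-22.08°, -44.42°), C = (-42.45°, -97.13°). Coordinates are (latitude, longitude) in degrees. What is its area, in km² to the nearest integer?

6169155 km²

Side lengths (central angles): a = 0.8393, b = 1.9034, c = 1.2480 rad; semiperimeter s = 1.9954.
By l'Huilier's theorem, tan(E/4) = √[tan(s/2) tan((s−a)/2) tan((s−b)/2) tan((s−c)/2)], giving spherical excess E = 0.5370 rad.
Area = E·R² = 0.5370 × (3389.5)² ≈ 6169155 km².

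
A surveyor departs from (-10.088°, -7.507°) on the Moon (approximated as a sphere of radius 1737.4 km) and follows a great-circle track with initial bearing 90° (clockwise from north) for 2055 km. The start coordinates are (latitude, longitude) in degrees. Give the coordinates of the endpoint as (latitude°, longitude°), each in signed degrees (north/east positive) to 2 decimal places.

-3.80°, 60.57°

Angular distance δ = d/R = 2055/1737.4 = 1.18280 rad; initial bearing θ = 1.5708 rad.
sin φ₂ = sin φ₁ cos δ + cos φ₁ sin δ cos θ = (-0.1752)(0.3783) + (0.9845)(0.9257)(0.0000) = -0.0663, so φ₂ = -3.80°.
Δλ = atan2(sin θ sin δ cos φ₁, cos δ − sin φ₁ sin φ₂) = atan2(0.9114, 0.3667) = 68.080°.
λ₂ = -7.507° + 68.080° = 60.57°.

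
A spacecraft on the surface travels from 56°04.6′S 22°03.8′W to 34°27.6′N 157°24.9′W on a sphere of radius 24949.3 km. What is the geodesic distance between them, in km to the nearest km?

62197 km

In radians: φ₁ = -0.9787, φ₂ = 0.6014, Δλ = -135.352° = -2.3623 rad.
cos c = sin φ₁ sin φ₂ + cos φ₁ cos φ₂ cos Δλ = (-0.8298)(0.5658) + (0.5581)(0.8245)(-0.7114) = -0.79689,
so c = arccos(-0.79689) = 2.49292 rad.
Distance = R·c = 24949.3 × 2.4929 ≈ 62197 km.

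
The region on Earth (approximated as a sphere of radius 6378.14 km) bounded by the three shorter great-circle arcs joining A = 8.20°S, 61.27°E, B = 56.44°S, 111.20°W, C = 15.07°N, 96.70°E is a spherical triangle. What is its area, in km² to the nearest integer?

Side lengths (central angles): a = 2.3301, b = 0.7352, c = 2.0082 rad; semiperimeter s = 2.5368.
By l'Huilier's theorem, tan(E/4) = √[tan(s/2) tan((s−a)/2) tan((s−b)/2) tan((s−c)/2)], giving spherical excess E = 1.3000 rad.
Area = E·R² = 1.3000 × (6378.14)² ≈ 52884267 km².

52884267 km²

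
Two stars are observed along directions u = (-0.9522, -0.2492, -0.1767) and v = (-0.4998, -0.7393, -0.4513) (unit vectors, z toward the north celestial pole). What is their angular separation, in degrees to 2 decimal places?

42.28°

u·v = 0.7399; |u| = 1.0000, |v| = 1.0000.
cos θ = (u·v)/(|u||v|) = 0.7399, so θ = 42.28°.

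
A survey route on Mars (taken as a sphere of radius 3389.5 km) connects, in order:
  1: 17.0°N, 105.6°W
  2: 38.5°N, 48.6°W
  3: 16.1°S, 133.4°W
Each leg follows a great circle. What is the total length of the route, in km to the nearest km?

Leg 1→2: central angle 0.9402 rad, distance 3186.8 km.
Leg 2→3: central angle 1.6755 rad, distance 5679.0 km.
Total: 3186.8 + 5679.0 ≈ 8866 km.

8866 km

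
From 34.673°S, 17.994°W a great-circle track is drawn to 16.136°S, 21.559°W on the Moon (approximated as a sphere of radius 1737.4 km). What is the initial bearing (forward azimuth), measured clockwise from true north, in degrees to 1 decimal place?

349.3°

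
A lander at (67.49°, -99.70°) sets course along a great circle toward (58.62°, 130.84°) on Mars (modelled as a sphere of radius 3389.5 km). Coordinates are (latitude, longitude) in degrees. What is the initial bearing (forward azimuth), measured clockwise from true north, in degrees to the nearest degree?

328°

Δλ = -129.460° = -2.2595 rad.
y = sin Δλ · cos φ₂ = (-0.7721)(0.5207) = -0.4020
x = cos φ₁ sin φ₂ − sin φ₁ cos φ₂ cos Δλ = (0.3828)(0.8537) − (0.9238)(0.5207)(-0.6355) = 0.6326
θ = atan2(y, x) = -32.44°; adding 360° gives 328°.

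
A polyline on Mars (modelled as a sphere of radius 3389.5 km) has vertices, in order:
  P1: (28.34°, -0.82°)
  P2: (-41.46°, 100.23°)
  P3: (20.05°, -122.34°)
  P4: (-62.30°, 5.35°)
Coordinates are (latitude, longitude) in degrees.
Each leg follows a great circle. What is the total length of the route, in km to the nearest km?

22429 km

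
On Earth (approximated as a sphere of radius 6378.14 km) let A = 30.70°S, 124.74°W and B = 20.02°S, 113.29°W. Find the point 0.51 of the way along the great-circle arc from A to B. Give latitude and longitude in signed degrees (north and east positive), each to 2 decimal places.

Central angle δ = 0.2592 rad. Interpolating on the sphere with fraction f = 0.51:
P = [sin((1−f)δ)·A + sin(fδ)·B] / sin δ = 0.4942·A + 0.5143·B in Cartesian coordinates,
giving P = (-0.4332, -0.7930, -0.4284), i.e. latitude -25.36°, longitude -118.65°.

-25.36°, -118.65°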